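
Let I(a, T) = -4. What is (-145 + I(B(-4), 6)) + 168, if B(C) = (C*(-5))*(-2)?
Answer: 19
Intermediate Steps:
B(C) = 10*C (B(C) = -5*C*(-2) = 10*C)
(-145 + I(B(-4), 6)) + 168 = (-145 - 4) + 168 = -149 + 168 = 19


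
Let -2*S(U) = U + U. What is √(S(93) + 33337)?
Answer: 2*√8311 ≈ 182.33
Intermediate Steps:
S(U) = -U (S(U) = -(U + U)/2 = -U)
√(S(93) + 33337) = √(-1*93 + 33337) = √(-93 + 33337) = √33244 = 2*√8311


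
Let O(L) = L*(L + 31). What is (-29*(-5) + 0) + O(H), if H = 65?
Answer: 6385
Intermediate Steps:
O(L) = L*(31 + L)
(-29*(-5) + 0) + O(H) = (-29*(-5) + 0) + 65*(31 + 65) = (145 + 0) + 65*96 = 145 + 6240 = 6385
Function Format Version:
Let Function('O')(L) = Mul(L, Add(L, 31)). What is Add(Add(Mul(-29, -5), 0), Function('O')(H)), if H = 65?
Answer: 6385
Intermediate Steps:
Function('O')(L) = Mul(L, Add(31, L))
Add(Add(Mul(-29, -5), 0), Function('O')(H)) = Add(Add(Mul(-29, -5), 0), Mul(65, Add(31, 65))) = Add(Add(145, 0), Mul(65, 96)) = Add(145, 6240) = 6385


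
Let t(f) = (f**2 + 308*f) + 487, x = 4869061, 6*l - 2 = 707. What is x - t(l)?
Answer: 173455751/36 ≈ 4.8182e+6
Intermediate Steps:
l = 709/6 (l = 1/3 + (1/6)*707 = 1/3 + 707/6 = 709/6 ≈ 118.17)
t(f) = 487 + f**2 + 308*f
x - t(l) = 4869061 - (487 + (709/6)**2 + 308*(709/6)) = 4869061 - (487 + 502681/36 + 109186/3) = 4869061 - 1*1830445/36 = 4869061 - 1830445/36 = 173455751/36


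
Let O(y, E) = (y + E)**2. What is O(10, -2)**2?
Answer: 4096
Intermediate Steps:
O(y, E) = (E + y)**2
O(10, -2)**2 = ((-2 + 10)**2)**2 = (8**2)**2 = 64**2 = 4096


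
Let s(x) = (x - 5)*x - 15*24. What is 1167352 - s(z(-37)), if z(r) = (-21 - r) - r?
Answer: 1165168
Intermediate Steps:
z(r) = -21 - 2*r
s(x) = -360 + x*(-5 + x) (s(x) = (-5 + x)*x - 360 = x*(-5 + x) - 360 = -360 + x*(-5 + x))
1167352 - s(z(-37)) = 1167352 - (-360 + (-21 - 2*(-37))² - 5*(-21 - 2*(-37))) = 1167352 - (-360 + (-21 + 74)² - 5*(-21 + 74)) = 1167352 - (-360 + 53² - 5*53) = 1167352 - (-360 + 2809 - 265) = 1167352 - 1*2184 = 1167352 - 2184 = 1165168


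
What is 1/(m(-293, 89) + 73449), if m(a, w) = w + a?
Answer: 1/73245 ≈ 1.3653e-5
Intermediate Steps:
m(a, w) = a + w
1/(m(-293, 89) + 73449) = 1/((-293 + 89) + 73449) = 1/(-204 + 73449) = 1/73245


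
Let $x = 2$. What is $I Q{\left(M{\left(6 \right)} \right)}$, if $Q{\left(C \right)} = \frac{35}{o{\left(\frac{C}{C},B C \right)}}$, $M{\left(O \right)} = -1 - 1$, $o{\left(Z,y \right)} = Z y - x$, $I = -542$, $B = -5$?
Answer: $- \frac{9485}{4} \approx -2371.3$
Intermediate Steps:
$o{\left(Z,y \right)} = -2 + Z y$ ($o{\left(Z,y \right)} = Z y - 2 = -2 + Z y$)
$M{\left(O \right)} = -2$
$Q{\left(C \right)} = \frac{35}{-2 - 5 C}$ ($Q{\left(C \right)} = \frac{35}{-2 + \frac{C}{C} \left(- 5 C\right)} = \frac{35}{-2 + 1 \left(- 5 C\right)} = \frac{35}{-2 - 5 C}$)
$I Q{\left(M{\left(6 \right)} \right)} = - 542 \left(- \frac{35}{2 + 5 \left(-2\right)}\right) = - 542 \left(- \frac{35}{2 - 10}\right) = - 542 \left(- \frac{35}{-8}\right) = - 542 \left(\left(-35\right) \left(- \frac{1}{8}\right)\right) = \left(-542\right) \frac{35}{8} = - \frac{9485}{4}$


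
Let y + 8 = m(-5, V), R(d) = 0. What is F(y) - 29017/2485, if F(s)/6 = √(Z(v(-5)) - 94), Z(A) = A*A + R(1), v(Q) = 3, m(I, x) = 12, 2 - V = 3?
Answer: -29017/2485 + 6*I*√85 ≈ -11.677 + 55.317*I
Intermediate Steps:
V = -1 (V = 2 - 1*3 = 2 - 3 = -1)
y = 4 (y = -8 + 12 = 4)
Z(A) = A² (Z(A) = A*A + 0 = A² + 0 = A²)
F(s) = 6*I*√85 (F(s) = 6*√(3² - 94) = 6*√(9 - 94) = 6*√(-85) = 6*(I*√85) = 6*I*√85)
F(y) - 29017/2485 = 6*I*√85 - 29017/2485 = -29017/2485 + 6*I*√85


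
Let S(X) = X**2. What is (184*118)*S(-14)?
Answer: 4255552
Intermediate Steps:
(184*118)*S(-14) = (184*118)*(-14)**2 = 21712*196 = 4255552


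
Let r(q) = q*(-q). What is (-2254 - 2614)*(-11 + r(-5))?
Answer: 175248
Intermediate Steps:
r(q) = -q²
(-2254 - 2614)*(-11 + r(-5)) = (-2254 - 2614)*(-11 - 1*(-5)²) = -4868*(-11 - 1*25) = -4868*(-11 - 25) = -4868*(-36) = 175248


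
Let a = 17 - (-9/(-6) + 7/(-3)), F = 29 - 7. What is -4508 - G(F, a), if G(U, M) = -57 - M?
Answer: -26599/6 ≈ -4433.2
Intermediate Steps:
F = 22
a = 107/6 (a = 17 - (-9*(-⅙) + 7*(-⅓)) = 17 - (3/2 - 7/3) = 17 - 1*(-⅚) = 17 + ⅚ = 107/6 ≈ 17.833)
-4508 - G(F, a) = -4508 - (-57 - 1*107/6) = -4508 - (-57 - 107/6) = -4508 - 1*(-449/6) = -4508 + 449/6 = -26599/6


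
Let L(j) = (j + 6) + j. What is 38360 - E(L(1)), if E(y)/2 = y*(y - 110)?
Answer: 39992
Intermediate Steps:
L(j) = 6 + 2*j (L(j) = (6 + j) + j = 6 + 2*j)
E(y) = 2*y*(-110 + y) (E(y) = 2*(y*(y - 110)) = 2*(y*(-110 + y)) = 2*y*(-110 + y))
38360 - E(L(1)) = 38360 - 2*(6 + 2*1)*(-110 + (6 + 2*1)) = 38360 - 2*(6 + 2)*(-110 + (6 + 2)) = 38360 - 2*8*(-110 + 8) = 38360 - 2*8*(-102) = 38360 - 1*(-1632) = 38360 + 1632 = 39992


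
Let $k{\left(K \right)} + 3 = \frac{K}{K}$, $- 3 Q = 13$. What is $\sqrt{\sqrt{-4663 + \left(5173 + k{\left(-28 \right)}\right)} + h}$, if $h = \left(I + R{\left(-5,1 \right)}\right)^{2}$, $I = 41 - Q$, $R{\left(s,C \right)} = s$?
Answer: $\frac{\sqrt{14641 + 18 \sqrt{127}}}{3} \approx 40.612$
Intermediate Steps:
$Q = - \frac{13}{3}$ ($Q = \left(- \frac{1}{3}\right) 13 = - \frac{13}{3} \approx -4.3333$)
$k{\left(K \right)} = -2$ ($k{\left(K \right)} = -3 + \frac{K}{K} = -3 + 1 = -2$)
$I = \frac{136}{3}$ ($I = 41 - - \frac{13}{3} = 41 + \frac{13}{3} = \frac{136}{3} \approx 45.333$)
$h = \frac{14641}{9}$ ($h = \left(\frac{136}{3} - 5\right)^{2} = \left(\frac{121}{3}\right)^{2} = \frac{14641}{9} \approx 1626.8$)
$\sqrt{\sqrt{-4663 + \left(5173 + k{\left(-28 \right)}\right)} + h} = \sqrt{\sqrt{-4663 + \left(5173 - 2\right)} + \frac{14641}{9}} = \sqrt{\sqrt{-4663 + 5171} + \frac{14641}{9}} = \sqrt{\sqrt{508} + \frac{14641}{9}} = \sqrt{2 \sqrt{127} + \frac{14641}{9}} = \sqrt{\frac{14641}{9} + 2 \sqrt{127}}$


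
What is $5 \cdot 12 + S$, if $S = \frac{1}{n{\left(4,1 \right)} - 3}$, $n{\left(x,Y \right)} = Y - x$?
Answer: $\frac{359}{6} \approx 59.833$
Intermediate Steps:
$S = - \frac{1}{6}$ ($S = \frac{1}{\left(1 - 4\right) - 3} = \frac{1}{-3 - 3} = \frac{1}{-6} = - \frac{1}{6} \approx -0.16667$)
$5 \cdot 12 + S = 5 \cdot 12 - \frac{1}{6} = 60 - \frac{1}{6} = \frac{359}{6}$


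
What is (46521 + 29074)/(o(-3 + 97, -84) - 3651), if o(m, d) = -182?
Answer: -75595/3833 ≈ -19.722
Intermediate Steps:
(46521 + 29074)/(o(-3 + 97, -84) - 3651) = (46521 + 29074)/(-182 - 3651) = 75595/(-3833) = 75595*(-1/3833) = -75595/3833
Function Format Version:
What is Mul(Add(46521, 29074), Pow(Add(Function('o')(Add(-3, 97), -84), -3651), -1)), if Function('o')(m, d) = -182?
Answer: Rational(-75595, 3833) ≈ -19.722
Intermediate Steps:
Mul(Add(46521, 29074), Pow(Add(Function('o')(Add(-3, 97), -84), -3651), -1)) = Mul(Add(46521, 29074), Pow(Add(-182, -3651), -1)) = Mul(75595, Pow(-3833, -1)) = Mul(75595, Rational(-1, 3833)) = Rational(-75595, 3833)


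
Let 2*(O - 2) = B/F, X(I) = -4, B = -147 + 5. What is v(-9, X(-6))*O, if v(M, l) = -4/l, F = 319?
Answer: 567/319 ≈ 1.7774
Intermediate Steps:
B = -142
O = 567/319 (O = 2 + (-142/319)/2 = 2 + (-142*1/319)/2 = 2 + (½)*(-142/319) = 2 - 71/319 = 567/319 ≈ 1.7774)
v(-9, X(-6))*O = -4/(-4)*(567/319) = -4*(-¼)*(567/319) = 1*(567/319) = 567/319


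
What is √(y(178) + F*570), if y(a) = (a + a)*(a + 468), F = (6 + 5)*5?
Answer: 23*√494 ≈ 511.20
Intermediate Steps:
F = 55 (F = 11*5 = 55)
y(a) = 2*a*(468 + a) (y(a) = (2*a)*(468 + a) = 2*a*(468 + a))
√(y(178) + F*570) = √(2*178*(468 + 178) + 55*570) = √(2*178*646 + 31350) = √(229976 + 31350) = √261326 = 23*√494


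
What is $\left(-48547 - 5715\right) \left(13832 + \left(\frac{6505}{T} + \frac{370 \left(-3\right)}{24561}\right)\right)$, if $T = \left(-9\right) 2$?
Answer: $- \frac{17952613602209}{24561} \approx -7.3094 \cdot 10^{8}$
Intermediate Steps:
$T = -18$
$\left(-48547 - 5715\right) \left(13832 + \left(\frac{6505}{T} + \frac{370 \left(-3\right)}{24561}\right)\right) = \left(-48547 - 5715\right) \left(13832 + \left(\frac{6505}{-18} + \frac{370 \left(-3\right)}{24561}\right)\right) = - 54262 \left(13832 + \left(6505 \left(- \frac{1}{18}\right) - \frac{370}{8187}\right)\right) = - 54262 \left(13832 - \frac{17754365}{49122}\right) = \left(-54262\right) \frac{661701139}{49122} = - \frac{17952613602209}{24561}$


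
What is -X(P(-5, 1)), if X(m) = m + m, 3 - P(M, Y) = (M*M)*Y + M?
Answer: 34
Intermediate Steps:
P(M, Y) = 3 - M - Y*M**2 (P(M, Y) = 3 - ((M*M)*Y + M) = 3 - (M**2*Y + M) = 3 - (Y*M**2 + M) = 3 - (M + Y*M**2) = 3 + (-M - Y*M**2) = 3 - M - Y*M**2)
X(m) = 2*m
-X(P(-5, 1)) = -2*(3 - 1*(-5) - 1*1*(-5)**2) = -2*(3 + 5 - 1*1*25) = -2*(3 + 5 - 25) = -2*(-17) = -1*(-34) = 34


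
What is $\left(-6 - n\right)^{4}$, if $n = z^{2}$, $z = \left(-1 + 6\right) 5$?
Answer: $158532181921$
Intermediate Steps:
$z = 25$ ($z = 5 \cdot 5 = 25$)
$n = 625$ ($n = 25^{2} = 625$)
$\left(-6 - n\right)^{4} = \left(-6 - 625\right)^{4} = \left(-631\right)^{4} = 158532181921$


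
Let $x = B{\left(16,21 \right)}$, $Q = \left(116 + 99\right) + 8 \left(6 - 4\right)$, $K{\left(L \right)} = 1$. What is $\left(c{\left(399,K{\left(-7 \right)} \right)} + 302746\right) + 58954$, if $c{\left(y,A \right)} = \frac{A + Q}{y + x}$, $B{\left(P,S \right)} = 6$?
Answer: $\frac{146488732}{405} \approx 3.617 \cdot 10^{5}$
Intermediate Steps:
$Q = 231$ ($Q = 215 + 8 \cdot 2 = 215 + 16 = 231$)
$x = 6$
$c{\left(y,A \right)} = \frac{231 + A}{6 + y}$ ($c{\left(y,A \right)} = \frac{A + 231}{y + 6} = \frac{231 + A}{6 + y}$)
$\left(c{\left(399,K{\left(-7 \right)} \right)} + 302746\right) + 58954 = \left(\frac{231 + 1}{6 + 399} + 302746\right) + 58954 = \left(\frac{1}{405} \cdot 232 + 302746\right) + 58954 = \left(\frac{232}{405} + 302746\right) + 58954 = \frac{122612362}{405} + 58954 = \frac{146488732}{405}$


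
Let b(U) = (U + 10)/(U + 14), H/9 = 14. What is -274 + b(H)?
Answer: -9556/35 ≈ -273.03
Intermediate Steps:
H = 126 (H = 9*14 = 126)
b(U) = (10 + U)/(14 + U)
-274 + b(H) = -274 + (10 + 126)/(14 + 126) = -274 + 136/140 = -274 + (1/140)*136 = -274 + 34/35 = -9556/35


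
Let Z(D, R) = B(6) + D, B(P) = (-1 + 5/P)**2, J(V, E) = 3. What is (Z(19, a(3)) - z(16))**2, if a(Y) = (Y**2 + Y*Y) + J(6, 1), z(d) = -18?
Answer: 1776889/1296 ≈ 1371.1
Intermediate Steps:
a(Y) = 3 + 2*Y**2 (a(Y) = (Y**2 + Y*Y) + 3 = (Y**2 + Y**2) + 3 = 2*Y**2 + 3 = 3 + 2*Y**2)
Z(D, R) = 1/36 + D (Z(D, R) = (-5 + 6)**2/6**2 + D = (1/36)*1**2 + D = (1/36)*1 + D = 1/36 + D)
(Z(19, a(3)) - z(16))**2 = ((1/36 + 19) - 1*(-18))**2 = (685/36 + 18)**2 = (1333/36)**2 = 1776889/1296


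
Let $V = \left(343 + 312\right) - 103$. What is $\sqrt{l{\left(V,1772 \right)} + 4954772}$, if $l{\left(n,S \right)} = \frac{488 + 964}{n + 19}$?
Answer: $\frac{2 \sqrt{403864911686}}{571} \approx 2225.9$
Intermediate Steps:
$V = 552$ ($V = 655 - 103 = 552$)
$l{\left(n,S \right)} = \frac{1452}{19 + n}$
$\sqrt{l{\left(V,1772 \right)} + 4954772} = \sqrt{\frac{1452}{19 + 552} + 4954772} = \sqrt{\frac{1452}{571} + 4954772} = \sqrt{\frac{2829176264}{571}} = \frac{2 \sqrt{403864911686}}{571}$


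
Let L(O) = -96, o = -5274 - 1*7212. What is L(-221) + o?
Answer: -12582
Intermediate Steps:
o = -12486 (o = -5274 - 7212 = -12486)
L(-221) + o = -96 - 12486 = -12582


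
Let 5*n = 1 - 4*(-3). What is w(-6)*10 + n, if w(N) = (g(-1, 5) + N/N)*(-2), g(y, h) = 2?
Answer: -287/5 ≈ -57.400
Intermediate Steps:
n = 13/5 (n = (1 - 4*(-3))/5 = (1 + 12)/5 = (⅕)*13 = 13/5 ≈ 2.6000)
w(N) = -6 (w(N) = (2 + N/N)*(-2) = (2 + 1)*(-2) = 3*(-2) = -6)
w(-6)*10 + n = -6*10 + 13/5 = -60 + 13/5 = -287/5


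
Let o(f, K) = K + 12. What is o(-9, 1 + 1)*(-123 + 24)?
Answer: -1386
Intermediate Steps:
o(f, K) = 12 + K
o(-9, 1 + 1)*(-123 + 24) = (12 + (1 + 1))*(-123 + 24) = (12 + 2)*(-99) = 14*(-99) = -1386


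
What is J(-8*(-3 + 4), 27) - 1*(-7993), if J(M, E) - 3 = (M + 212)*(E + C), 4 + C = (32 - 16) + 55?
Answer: 27172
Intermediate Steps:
C = 67 (C = -4 + ((32 - 16) + 55) = -4 + (16 + 55) = -4 + 71 = 67)
J(M, E) = 3 + (67 + E)*(212 + M) (J(M, E) = 3 + (M + 212)*(E + 67) = 3 + (212 + M)*(67 + E) = 3 + (67 + E)*(212 + M))
J(-8*(-3 + 4), 27) - 1*(-7993) = (14207 + 67*(-8*(-3 + 4)) + 212*27 + 27*(-8*(-3 + 4))) - 1*(-7993) = (14207 + 67*(-8*1) + 5724 + 27*(-8*1)) + 7993 = (14207 + 67*(-8) + 5724 + 27*(-8)) + 7993 = (14207 - 536 + 5724 - 216) + 7993 = 19179 + 7993 = 27172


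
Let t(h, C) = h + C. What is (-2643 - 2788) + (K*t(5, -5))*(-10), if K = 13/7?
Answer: -5431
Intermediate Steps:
K = 13/7 (K = 13*(⅐) = 13/7 ≈ 1.8571)
t(h, C) = C + h
(-2643 - 2788) + (K*t(5, -5))*(-10) = (-2643 - 2788) + (13*(-5 + 5)/7)*(-10) = -5431 + ((13/7)*0)*(-10) = -5431 + 0*(-10) = -5431 + 0 = -5431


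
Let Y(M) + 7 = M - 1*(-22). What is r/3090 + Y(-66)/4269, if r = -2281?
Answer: -3298393/4397070 ≈ -0.75013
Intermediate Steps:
Y(M) = 15 + M (Y(M) = -7 + (M - 1*(-22)) = -7 + (M + 22) = -7 + (22 + M) = 15 + M)
r/3090 + Y(-66)/4269 = -2281/3090 + (15 - 66)/4269 = -2281*1/3090 - 51*1/4269 = -2281/3090 - 17/1423 = -3298393/4397070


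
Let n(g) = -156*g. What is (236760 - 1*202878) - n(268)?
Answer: 75690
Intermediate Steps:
(236760 - 1*202878) - n(268) = (236760 - 1*202878) - (-156)*268 = (236760 - 202878) - 1*(-41808) = 33882 + 41808 = 75690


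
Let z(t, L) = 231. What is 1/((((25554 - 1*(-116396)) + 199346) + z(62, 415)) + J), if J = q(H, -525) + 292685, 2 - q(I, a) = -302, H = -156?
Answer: 1/634516 ≈ 1.5760e-6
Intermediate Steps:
q(I, a) = 304 (q(I, a) = 2 - 1*(-302) = 2 + 302 = 304)
J = 292989 (J = 304 + 292685 = 292989)
1/((((25554 - 1*(-116396)) + 199346) + z(62, 415)) + J) = 1/((((25554 - 1*(-116396)) + 199346) + 231) + 292989) = 1/((((25554 + 116396) + 199346) + 231) + 292989) = 1/(((141950 + 199346) + 231) + 292989) = 1/((341296 + 231) + 292989) = 1/(341527 + 292989) = 1/634516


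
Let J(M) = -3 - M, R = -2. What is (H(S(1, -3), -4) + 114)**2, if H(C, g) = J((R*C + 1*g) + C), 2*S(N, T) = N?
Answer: 53361/4 ≈ 13340.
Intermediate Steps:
S(N, T) = N/2
H(C, g) = -3 + C - g (H(C, g) = -3 - ((-2*C + 1*g) + C) = -3 - ((-2*C + g) + C) = -3 - ((g - 2*C) + C) = -3 - (g - C) = -3 + (C - g) = -3 + C - g)
(H(S(1, -3), -4) + 114)**2 = ((-3 + (1/2)*1 - 1*(-4)) + 114)**2 = ((-3 + 1/2 + 4) + 114)**2 = (3/2 + 114)**2 = (231/2)**2 = 53361/4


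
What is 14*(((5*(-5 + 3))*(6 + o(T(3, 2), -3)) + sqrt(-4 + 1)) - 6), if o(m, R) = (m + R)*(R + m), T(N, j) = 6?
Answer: -2184 + 14*I*sqrt(3) ≈ -2184.0 + 24.249*I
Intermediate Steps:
o(m, R) = (R + m)**2 (o(m, R) = (R + m)*(R + m) = (R + m)**2)
14*(((5*(-5 + 3))*(6 + o(T(3, 2), -3)) + sqrt(-4 + 1)) - 6) = 14*(((5*(-5 + 3))*(6 + (-3 + 6)**2) + sqrt(-4 + 1)) - 6) = 14*(((5*(-2))*(6 + 3**2) + sqrt(-3)) - 6) = 14*((-10*(6 + 9) + I*sqrt(3)) - 6) = 14*((-10*15 + I*sqrt(3)) - 6) = 14*((-150 + I*sqrt(3)) - 6) = 14*(-156 + I*sqrt(3)) = -2184 + 14*I*sqrt(3)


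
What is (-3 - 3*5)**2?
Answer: 324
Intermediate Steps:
(-3 - 3*5)**2 = (-3 - 15)**2 = (-18)**2 = 324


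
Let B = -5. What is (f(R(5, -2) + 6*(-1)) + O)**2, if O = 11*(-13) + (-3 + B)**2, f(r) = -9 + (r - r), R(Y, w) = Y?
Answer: 7744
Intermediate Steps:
f(r) = -9 (f(r) = -9 + 0 = -9)
O = -79 (O = 11*(-13) + (-3 - 5)**2 = -143 + (-8)**2 = -143 + 64 = -79)
(f(R(5, -2) + 6*(-1)) + O)**2 = (-9 - 79)**2 = (-88)**2 = 7744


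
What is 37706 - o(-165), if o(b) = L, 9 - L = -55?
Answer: 37642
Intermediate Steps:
L = 64 (L = 9 - 1*(-55) = 9 + 55 = 64)
o(b) = 64
37706 - o(-165) = 37706 - 1*64 = 37706 - 64 = 37642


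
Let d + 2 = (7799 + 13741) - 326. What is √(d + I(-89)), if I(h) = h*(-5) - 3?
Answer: 3*√2406 ≈ 147.15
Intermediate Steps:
I(h) = -3 - 5*h (I(h) = -5*h - 3 = -3 - 5*h)
d = 21212 (d = -2 + ((7799 + 13741) - 326) = -2 + (21540 - 326) = -2 + 21214 = 21212)
√(d + I(-89)) = √(21212 + (-3 - 5*(-89))) = √(21212 + (-3 + 445)) = √(21212 + 442) = √21654 = 3*√2406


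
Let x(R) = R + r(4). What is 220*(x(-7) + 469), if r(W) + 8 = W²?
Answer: 103400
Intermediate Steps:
r(W) = -8 + W²
x(R) = 8 + R (x(R) = R + (-8 + 4²) = R + (-8 + 16) = R + 8 = 8 + R)
220*(x(-7) + 469) = 220*((8 - 7) + 469) = 220*(1 + 469) = 220*470 = 103400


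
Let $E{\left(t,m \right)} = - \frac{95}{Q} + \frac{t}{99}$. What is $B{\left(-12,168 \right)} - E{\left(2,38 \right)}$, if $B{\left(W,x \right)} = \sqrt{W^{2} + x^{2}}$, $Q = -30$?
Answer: $- \frac{631}{198} + 12 \sqrt{197} \approx 165.24$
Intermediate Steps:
$E{\left(t,m \right)} = \frac{19}{6} + \frac{t}{99}$ ($E{\left(t,m \right)} = - \frac{95}{-30} + \frac{t}{99} = \left(-95\right) \left(- \frac{1}{30}\right) + t \frac{1}{99} = \frac{19}{6} + \frac{t}{99}$)
$B{\left(-12,168 \right)} - E{\left(2,38 \right)} = \sqrt{\left(-12\right)^{2} + 168^{2}} - \left(\frac{19}{6} + \frac{1}{99} \cdot 2\right) = \sqrt{144 + 28224} - \left(\frac{19}{6} + \frac{2}{99}\right) = \sqrt{28368} - \frac{631}{198} = 12 \sqrt{197} - \frac{631}{198} = - \frac{631}{198} + 12 \sqrt{197}$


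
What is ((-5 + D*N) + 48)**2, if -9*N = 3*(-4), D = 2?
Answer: 18769/9 ≈ 2085.4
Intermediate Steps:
N = 4/3 (N = -(-4)/3 = -1/9*(-12) = 4/3 ≈ 1.3333)
((-5 + D*N) + 48)**2 = ((-5 + 2*(4/3)) + 48)**2 = ((-5 + 8/3) + 48)**2 = (-7/3 + 48)**2 = (137/3)**2 = 18769/9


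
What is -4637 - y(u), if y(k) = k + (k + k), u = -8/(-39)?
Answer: -60289/13 ≈ -4637.6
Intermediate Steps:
u = 8/39 (u = -8*(-1/39) = 8/39 ≈ 0.20513)
y(k) = 3*k (y(k) = k + 2*k = 3*k)
-4637 - y(u) = -4637 - 3*8/39 = -4637 - 1*8/13 = -4637 - 8/13 = -60289/13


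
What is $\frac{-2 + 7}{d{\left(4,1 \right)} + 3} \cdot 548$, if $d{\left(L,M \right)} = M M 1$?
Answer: $685$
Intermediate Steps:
$d{\left(L,M \right)} = M^{2}$ ($d{\left(L,M \right)} = M^{2} \cdot 1 = M^{2}$)
$\frac{-2 + 7}{d{\left(4,1 \right)} + 3} \cdot 548 = \frac{-2 + 7}{1^{2} + 3} \cdot 548 = \frac{5}{1 + 3} \cdot 548 = \frac{5}{4} \cdot 548 = 685$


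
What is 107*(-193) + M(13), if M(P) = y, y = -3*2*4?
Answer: -20675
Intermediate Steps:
y = -24 (y = -6*4 = -24)
M(P) = -24
107*(-193) + M(13) = 107*(-193) - 24 = -20651 - 24 = -20675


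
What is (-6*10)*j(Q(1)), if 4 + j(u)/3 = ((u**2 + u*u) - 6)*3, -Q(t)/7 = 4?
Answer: -842760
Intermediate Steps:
Q(t) = -28 (Q(t) = -7*4 = -28)
j(u) = -66 + 18*u**2 (j(u) = -12 + 3*(((u**2 + u*u) - 6)*3) = -12 + 3*(((u**2 + u**2) - 6)*3) = -12 + 3*((2*u**2 - 6)*3) = -12 + 3*((-6 + 2*u**2)*3) = -12 + 3*(-18 + 6*u**2) = -12 + (-54 + 18*u**2) = -66 + 18*u**2)
(-6*10)*j(Q(1)) = (-6*10)*(-66 + 18*(-28)**2) = -60*(-66 + 18*784) = -60*(-66 + 14112) = -60*14046 = -842760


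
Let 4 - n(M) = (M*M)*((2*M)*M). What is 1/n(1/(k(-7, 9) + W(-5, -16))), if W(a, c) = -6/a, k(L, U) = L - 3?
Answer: 1874048/7495567 ≈ 0.25002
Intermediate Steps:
k(L, U) = -3 + L
n(M) = 4 - 2*M**4 (n(M) = 4 - M*M*(2*M)*M = 4 - M**2*2*M**2 = 4 - 2*M**4)
1/n(1/(k(-7, 9) + W(-5, -16))) = 1/(4 - 2/((-3 - 7) - 6/(-5))**4) = 1/(4 - 2/(-10 - 6*(-1/5))**4) = 1/(4 - 2/(-10 + 6/5)**4) = 1/(4 - 2*(1/(-44/5))**4) = 1/(4 - 2*(-5/44)**4) = 1/(4 - 2*625/3748096) = 1/(4 - 625/1874048) = 1/(7495567/1874048) = 1874048/7495567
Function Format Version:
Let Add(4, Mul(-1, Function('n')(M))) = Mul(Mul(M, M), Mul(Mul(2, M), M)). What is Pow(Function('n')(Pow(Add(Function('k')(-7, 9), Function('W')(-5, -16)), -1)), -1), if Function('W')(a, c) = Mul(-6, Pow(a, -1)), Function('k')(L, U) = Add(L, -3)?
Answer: Rational(1874048, 7495567) ≈ 0.25002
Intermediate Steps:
Function('k')(L, U) = Add(-3, L)
Function('n')(M) = Add(4, Mul(-2, Pow(M, 4))) (Function('n')(M) = Add(4, Mul(-1, Mul(Mul(M, M), Mul(Mul(2, M), M)))) = Add(4, Mul(-1, Mul(Pow(M, 2), Mul(2, Pow(M, 2))))) = Add(4, Mul(-1, Mul(2, Pow(M, 4)))) = Add(4, Mul(-2, Pow(M, 4))))
Pow(Function('n')(Pow(Add(Function('k')(-7, 9), Function('W')(-5, -16)), -1)), -1) = Pow(Add(4, Mul(-2, Pow(Pow(Add(Add(-3, -7), Mul(-6, Pow(-5, -1))), -1), 4))), -1) = Pow(Add(4, Mul(-2, Pow(Pow(Add(-10, Mul(-6, Rational(-1, 5))), -1), 4))), -1) = Pow(Add(4, Mul(-2, Pow(Pow(Add(-10, Rational(6, 5)), -1), 4))), -1) = Pow(Add(4, Mul(-2, Pow(Pow(Rational(-44, 5), -1), 4))), -1) = Pow(Add(4, Mul(-2, Pow(Rational(-5, 44), 4))), -1) = Pow(Add(4, Mul(-2, Rational(625, 3748096))), -1) = Pow(Add(4, Rational(-625, 1874048)), -1) = Pow(Rational(7495567, 1874048), -1) = Rational(1874048, 7495567)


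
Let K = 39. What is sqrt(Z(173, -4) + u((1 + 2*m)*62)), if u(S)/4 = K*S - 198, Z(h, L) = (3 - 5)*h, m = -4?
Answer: I*sqrt(68842) ≈ 262.38*I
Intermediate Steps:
Z(h, L) = -2*h
u(S) = -792 + 156*S (u(S) = 4*(39*S - 198) = 4*(-198 + 39*S) = -792 + 156*S)
sqrt(Z(173, -4) + u((1 + 2*m)*62)) = sqrt(-2*173 + (-792 + 156*((1 + 2*(-4))*62))) = sqrt(-346 + (-792 + 156*((1 - 8)*62))) = sqrt(-346 + (-792 + 156*(-7*62))) = sqrt(-346 + (-792 + 156*(-434))) = sqrt(-346 + (-792 - 67704)) = sqrt(-346 - 68496) = sqrt(-68842) = I*sqrt(68842)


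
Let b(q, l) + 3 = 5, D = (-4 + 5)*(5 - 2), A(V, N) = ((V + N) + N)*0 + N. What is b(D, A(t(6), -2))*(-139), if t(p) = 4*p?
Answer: -278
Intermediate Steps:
A(V, N) = N (A(V, N) = ((N + V) + N)*0 + N = (V + 2*N)*0 + N = 0 + N = N)
D = 3 (D = 1*3 = 3)
b(q, l) = 2 (b(q, l) = -3 + 5 = 2)
b(D, A(t(6), -2))*(-139) = 2*(-139) = -278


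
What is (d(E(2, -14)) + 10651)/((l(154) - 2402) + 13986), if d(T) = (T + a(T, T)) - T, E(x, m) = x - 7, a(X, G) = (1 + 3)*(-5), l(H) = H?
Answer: 10631/11738 ≈ 0.90569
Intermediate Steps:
a(X, G) = -20 (a(X, G) = 4*(-5) = -20)
E(x, m) = -7 + x
d(T) = -20 (d(T) = (T - 20) - T = (-20 + T) - T = -20)
(d(E(2, -14)) + 10651)/((l(154) - 2402) + 13986) = (-20 + 10651)/((154 - 2402) + 13986) = 10631/(-2248 + 13986) = 10631/11738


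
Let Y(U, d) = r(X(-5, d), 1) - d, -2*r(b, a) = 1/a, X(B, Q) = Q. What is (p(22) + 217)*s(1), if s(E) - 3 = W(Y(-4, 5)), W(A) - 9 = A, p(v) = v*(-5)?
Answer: 1391/2 ≈ 695.50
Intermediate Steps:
p(v) = -5*v
r(b, a) = -1/(2*a)
Y(U, d) = -½ - d (Y(U, d) = -½/1 - d = -½*1 - d = -½ - d)
W(A) = 9 + A
s(E) = 13/2 (s(E) = 3 + (9 + (-½ - 1*5)) = 3 + (9 + (-½ - 5)) = 3 + (9 - 11/2) = 3 + 7/2 = 13/2)
(p(22) + 217)*s(1) = (-5*22 + 217)*(13/2) = (-110 + 217)*(13/2) = 107*(13/2) = 1391/2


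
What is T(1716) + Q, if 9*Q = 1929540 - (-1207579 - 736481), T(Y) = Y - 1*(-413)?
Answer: 432529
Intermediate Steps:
T(Y) = 413 + Y (T(Y) = Y + 413 = 413 + Y)
Q = 430400 (Q = (1929540 - (-1207579 - 736481))/9 = (1929540 - 1*(-1944060))/9 = (1929540 + 1944060)/9 = (1/9)*3873600 = 430400)
T(1716) + Q = (413 + 1716) + 430400 = 2129 + 430400 = 432529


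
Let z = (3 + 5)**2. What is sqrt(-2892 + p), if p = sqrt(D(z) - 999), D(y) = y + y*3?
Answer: sqrt(-2892 + I*sqrt(743)) ≈ 0.2534 + 53.778*I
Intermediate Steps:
z = 64 (z = 8**2 = 64)
D(y) = 4*y (D(y) = y + 3*y = 4*y)
p = I*sqrt(743) (p = sqrt(4*64 - 999) = sqrt(256 - 999) = sqrt(-743) = I*sqrt(743) ≈ 27.258*I)
sqrt(-2892 + p) = sqrt(-2892 + I*sqrt(743))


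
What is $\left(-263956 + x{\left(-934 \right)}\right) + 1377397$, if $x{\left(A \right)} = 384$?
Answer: $1113825$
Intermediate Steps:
$\left(-263956 + x{\left(-934 \right)}\right) + 1377397 = \left(-263956 + 384\right) + 1377397 = -263572 + 1377397 = 1113825$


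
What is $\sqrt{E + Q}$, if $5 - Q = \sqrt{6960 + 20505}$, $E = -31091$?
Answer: $\sqrt{-31086 - \sqrt{27465}} \approx 176.78 i$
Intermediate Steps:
$Q = 5 - \sqrt{27465}$ ($Q = 5 - \sqrt{6960 + 20505} = 5 - \sqrt{27465} \approx -160.73$)
$\sqrt{E + Q} = \sqrt{-31091 + \left(5 - \sqrt{27465}\right)} = \sqrt{-31086 - \sqrt{27465}}$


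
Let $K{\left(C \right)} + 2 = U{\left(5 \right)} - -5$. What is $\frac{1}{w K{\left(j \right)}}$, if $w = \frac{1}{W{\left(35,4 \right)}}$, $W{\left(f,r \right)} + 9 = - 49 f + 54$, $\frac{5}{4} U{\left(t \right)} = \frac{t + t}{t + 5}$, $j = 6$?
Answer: $- \frac{8350}{19} \approx -439.47$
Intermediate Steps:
$U{\left(t \right)} = \frac{8 t}{5 \left(5 + t\right)}$ ($U{\left(t \right)} = \frac{4 \frac{t + t}{t + 5}}{5} = \frac{4 \frac{2 t}{5 + t}}{5} = \frac{8 t}{5 \left(5 + t\right)}$)
$W{\left(f,r \right)} = 45 - 49 f$ ($W{\left(f,r \right)} = -9 - \left(-54 + 49 f\right) = 45 - 49 f$)
$K{\left(C \right)} = \frac{19}{5}$ ($K{\left(C \right)} = -2 + \left(\frac{8}{5} \cdot 5 \frac{1}{5 + 5} - -5\right) = -2 + \left(\frac{8}{5} \cdot 5 \cdot \frac{1}{10} + 5\right) = -2 + \left(\frac{4}{5} + 5\right) = -2 + \frac{29}{5} = \frac{19}{5}$)
$w = - \frac{1}{1670}$ ($w = \frac{1}{45 - 1715} = \frac{1}{-1670} = - \frac{1}{1670} \approx -0.0005988$)
$\frac{1}{w K{\left(j \right)}} = \frac{1}{\left(- \frac{1}{1670}\right) \frac{19}{5}} = \frac{1}{- \frac{19}{8350}} = - \frac{8350}{19}$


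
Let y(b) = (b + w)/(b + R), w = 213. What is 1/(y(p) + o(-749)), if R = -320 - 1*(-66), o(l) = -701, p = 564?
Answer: -310/216533 ≈ -0.0014317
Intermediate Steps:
R = -254 (R = -320 + 66 = -254)
y(b) = (213 + b)/(-254 + b) (y(b) = (b + 213)/(b - 254) = (213 + b)/(-254 + b))
1/(y(p) + o(-749)) = 1/((213 + 564)/(-254 + 564) - 701) = 1/(777/310 - 701) = 1/(-216533/310) = -310/216533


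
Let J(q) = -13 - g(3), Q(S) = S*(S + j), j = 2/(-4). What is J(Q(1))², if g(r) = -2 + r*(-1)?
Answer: 64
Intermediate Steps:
j = -½ (j = 2*(-¼) = -½ ≈ -0.50000)
g(r) = -2 - r
Q(S) = S*(-½ + S) (Q(S) = S*(S - ½) = S*(-½ + S))
J(q) = -8 (J(q) = -13 - (-2 - 1*3) = -13 - (-2 - 3) = -13 - 1*(-5) = -13 + 5 = -8)
J(Q(1))² = (-8)² = 64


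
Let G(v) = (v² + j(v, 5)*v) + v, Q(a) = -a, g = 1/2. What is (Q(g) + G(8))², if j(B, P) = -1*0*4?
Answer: 20449/4 ≈ 5112.3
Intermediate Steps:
g = ½ ≈ 0.50000
j(B, P) = 0 (j(B, P) = 0*4 = 0)
G(v) = v + v² (G(v) = (v² + 0*v) + v = (v² + 0) + v = v² + v = v + v²)
(Q(g) + G(8))² = (-1*½ + 8*(1 + 8))² = (-½ + 8*9)² = (-½ + 72)² = (143/2)² = 20449/4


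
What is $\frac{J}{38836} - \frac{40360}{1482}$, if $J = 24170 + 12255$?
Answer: $- \frac{39827345}{1514604} \approx -26.296$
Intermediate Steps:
$J = 36425$
$\frac{J}{38836} - \frac{40360}{1482} = \frac{36425}{38836} - \frac{40360}{1482} = 36425 \cdot \frac{1}{38836} - \frac{20180}{741} = \frac{36425}{38836} - \frac{20180}{741} = - \frac{39827345}{1514604}$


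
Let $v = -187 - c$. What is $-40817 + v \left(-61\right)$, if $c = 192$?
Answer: $-17698$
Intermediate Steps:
$v = -379$ ($v = -187 - 192 = -379$)
$-40817 + v \left(-61\right) = -40817 - -23119 = -40817 + 23119 = -17698$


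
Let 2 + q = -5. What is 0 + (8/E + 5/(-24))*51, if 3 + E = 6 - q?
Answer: 1207/40 ≈ 30.175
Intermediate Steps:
q = -7 (q = -2 - 5 = -7)
E = 10 (E = -3 + (6 - 1*(-7)) = -3 + (6 + 7) = -3 + 13 = 10)
0 + (8/E + 5/(-24))*51 = 0 + (8/10 + 5/(-24))*51 = 0 + (8*(⅒) + 5*(-1/24))*51 = 0 + (⅘ - 5/24)*51 = 0 + (71/120)*51 = 0 + 1207/40 = 1207/40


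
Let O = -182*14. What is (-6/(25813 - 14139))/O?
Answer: 3/14872676 ≈ 2.0171e-7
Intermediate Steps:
O = -2548
(-6/(25813 - 14139))/O = (-6/(25813 - 14139))/(-2548) = (-6/11674)*(-1/2548) = ((1/11674)*(-6))*(-1/2548) = -3/5837*(-1/2548) = 3/14872676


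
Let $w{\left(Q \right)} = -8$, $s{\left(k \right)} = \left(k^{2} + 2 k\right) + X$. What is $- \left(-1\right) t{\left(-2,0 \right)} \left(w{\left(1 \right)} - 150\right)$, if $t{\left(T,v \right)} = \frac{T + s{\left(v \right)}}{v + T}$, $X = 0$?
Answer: $-158$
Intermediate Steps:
$s{\left(k \right)} = k^{2} + 2 k$ ($s{\left(k \right)} = \left(k^{2} + 2 k\right) + 0 = k^{2} + 2 k$)
$t{\left(T,v \right)} = \frac{T + v \left(2 + v\right)}{T + v}$ ($t{\left(T,v \right)} = \frac{T + v \left(2 + v\right)}{v + T} = \frac{T + v \left(2 + v\right)}{T + v}$)
$- \left(-1\right) t{\left(-2,0 \right)} \left(w{\left(1 \right)} - 150\right) = - \left(-1\right) \frac{-2 + 0^{2} + 2 \cdot 0}{-2 + 0} \left(-8 - 150\right) = - \left(-1\right) \frac{-2 + 0 + 0}{-2} \left(-158\right) = - \left(-1\right) \left(- \frac{1}{2}\right) \left(-2\right) \left(-158\right) = - \left(-1\right) 1 \left(-158\right) = - \left(-1\right) \left(-158\right) = \left(-1\right) 158 = -158$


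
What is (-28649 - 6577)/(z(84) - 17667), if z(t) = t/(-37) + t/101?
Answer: 43879854/22008985 ≈ 1.9937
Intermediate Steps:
z(t) = -64*t/3737 (z(t) = t*(-1/37) + t*(1/101) = -t/37 + t/101 = -64*t/3737)
(-28649 - 6577)/(z(84) - 17667) = (-28649 - 6577)/(-64/3737*84 - 17667) = -35226/(-5376/3737 - 17667) = -35226/(-66026955/3737) = -35226*(-3737/66026955) = 43879854/22008985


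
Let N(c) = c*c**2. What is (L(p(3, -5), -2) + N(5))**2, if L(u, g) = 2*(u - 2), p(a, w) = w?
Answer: 12321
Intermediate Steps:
N(c) = c**3
L(u, g) = -4 + 2*u (L(u, g) = 2*(-2 + u) = -4 + 2*u)
(L(p(3, -5), -2) + N(5))**2 = ((-4 + 2*(-5)) + 5**3)**2 = ((-4 - 10) + 125)**2 = (-14 + 125)**2 = 111**2 = 12321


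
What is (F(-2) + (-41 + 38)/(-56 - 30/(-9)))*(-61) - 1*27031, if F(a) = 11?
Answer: -4377465/158 ≈ -27705.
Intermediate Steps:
(F(-2) + (-41 + 38)/(-56 - 30/(-9)))*(-61) - 1*27031 = (11 + (-41 + 38)/(-56 - 30/(-9)))*(-61) - 1*27031 = (11 - 3/(-56 - 30*(-1/9)))*(-61) - 27031 = (11 - 3/(-56 + 10/3))*(-61) - 27031 = (11 - 3/(-158/3))*(-61) - 27031 = (11 - 3*(-3/158))*(-61) - 27031 = (11 + 9/158)*(-61) - 27031 = (1747/158)*(-61) - 27031 = -106567/158 - 27031 = -4377465/158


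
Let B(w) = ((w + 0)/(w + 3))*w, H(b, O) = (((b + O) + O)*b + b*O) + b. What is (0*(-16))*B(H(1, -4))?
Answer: 0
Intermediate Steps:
H(b, O) = b + O*b + b*(b + 2*O) (H(b, O) = (((O + b) + O)*b + O*b) + b = ((b + 2*O)*b + O*b) + b = (b*(b + 2*O) + O*b) + b = (O*b + b*(b + 2*O)) + b = b + O*b + b*(b + 2*O))
B(w) = w²/(3 + w) (B(w) = (w/(3 + w))*w = w²/(3 + w))
(0*(-16))*B(H(1, -4)) = (0*(-16))*((1*(1 + 1 + 3*(-4)))²/(3 + 1*(1 + 1 + 3*(-4)))) = 0*((1*(1 + 1 - 12))²/(3 + 1*(1 + 1 - 12))) = 0*((1*(-10))²/(3 + 1*(-10))) = 0*((-10)²/(3 - 10)) = 0*(100/(-7)) = 0*(100*(-⅐)) = 0*(-100/7) = 0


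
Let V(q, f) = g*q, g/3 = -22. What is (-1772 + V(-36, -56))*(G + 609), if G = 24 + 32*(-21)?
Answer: -23556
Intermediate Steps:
g = -66 (g = 3*(-22) = -66)
V(q, f) = -66*q
G = -648 (G = 24 - 672 = -648)
(-1772 + V(-36, -56))*(G + 609) = (-1772 - 66*(-36))*(-648 + 609) = (-1772 + 2376)*(-39) = 604*(-39) = -23556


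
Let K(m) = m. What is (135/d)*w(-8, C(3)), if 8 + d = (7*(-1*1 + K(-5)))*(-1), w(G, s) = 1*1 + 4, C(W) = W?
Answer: 675/34 ≈ 19.853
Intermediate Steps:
w(G, s) = 5 (w(G, s) = 1 + 4 = 5)
d = 34 (d = -8 + (7*(-1*1 - 5))*(-1) = -8 + (7*(-1 - 5))*(-1) = -8 + (7*(-6))*(-1) = -8 - 42*(-1) = -8 + 42 = 34)
(135/d)*w(-8, C(3)) = (135/34)*5 = 675/34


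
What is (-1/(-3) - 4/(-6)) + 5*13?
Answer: 66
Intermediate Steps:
(-1/(-3) - 4/(-6)) + 5*13 = (-1*(-⅓) - 4*(-⅙)) + 65 = (⅓ + ⅔) + 65 = 1 + 65 = 66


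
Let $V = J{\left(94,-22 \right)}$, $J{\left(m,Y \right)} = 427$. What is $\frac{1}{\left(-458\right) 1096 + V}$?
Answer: $- \frac{1}{501541} \approx -1.9939 \cdot 10^{-6}$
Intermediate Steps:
$V = 427$
$\frac{1}{\left(-458\right) 1096 + V} = \frac{1}{\left(-458\right) 1096 + 427} = \frac{1}{-501968 + 427} = \frac{1}{-501541} = - \frac{1}{501541}$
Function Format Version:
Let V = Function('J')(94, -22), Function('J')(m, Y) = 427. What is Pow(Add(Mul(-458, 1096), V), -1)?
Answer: Rational(-1, 501541) ≈ -1.9939e-6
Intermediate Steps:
V = 427
Pow(Add(Mul(-458, 1096), V), -1) = Pow(Add(Mul(-458, 1096), 427), -1) = Pow(Add(-501968, 427), -1) = Pow(-501541, -1) = Rational(-1, 501541)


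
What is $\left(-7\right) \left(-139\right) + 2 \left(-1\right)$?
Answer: $971$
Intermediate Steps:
$\left(-7\right) \left(-139\right) + 2 \left(-1\right) = 973 - 2 = 971$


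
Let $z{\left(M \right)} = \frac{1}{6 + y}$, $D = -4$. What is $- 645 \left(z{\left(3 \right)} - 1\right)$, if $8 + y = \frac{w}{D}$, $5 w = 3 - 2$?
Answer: $\frac{39345}{41} \approx 959.63$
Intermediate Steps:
$w = \frac{1}{5}$ ($w = \frac{3 - 2}{5} = \frac{1}{5} \cdot 1 = \frac{1}{5} \approx 0.2$)
$y = - \frac{161}{20}$ ($y = -8 + \frac{1}{5 \left(-4\right)} = -8 + \frac{1}{5} \left(- \frac{1}{4}\right) = -8 - \frac{1}{20} = - \frac{161}{20} \approx -8.05$)
$z{\left(M \right)} = - \frac{20}{41}$ ($z{\left(M \right)} = \frac{1}{6 - \frac{161}{20}} = \frac{1}{- \frac{41}{20}} = - \frac{20}{41}$)
$- 645 \left(z{\left(3 \right)} - 1\right) = - 645 \left(- \frac{20}{41} - 1\right) = \left(-645\right) \left(- \frac{61}{41}\right) = \frac{39345}{41}$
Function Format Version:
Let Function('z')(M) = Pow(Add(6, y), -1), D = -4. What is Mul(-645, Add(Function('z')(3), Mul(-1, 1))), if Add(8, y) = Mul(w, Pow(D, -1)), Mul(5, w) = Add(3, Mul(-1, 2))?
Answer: Rational(39345, 41) ≈ 959.63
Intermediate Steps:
w = Rational(1, 5) (w = Mul(Rational(1, 5), Add(3, Mul(-1, 2))) = Mul(Rational(1, 5), Add(3, -2)) = Mul(Rational(1, 5), 1) = Rational(1, 5) ≈ 0.20000)
y = Rational(-161, 20) (y = Add(-8, Mul(Rational(1, 5), Pow(-4, -1))) = Add(-8, Mul(Rational(1, 5), Rational(-1, 4))) = Add(-8, Rational(-1, 20)) = Rational(-161, 20) ≈ -8.0500)
Function('z')(M) = Rational(-20, 41) (Function('z')(M) = Pow(Add(6, Rational(-161, 20)), -1) = Pow(Rational(-41, 20), -1) = Rational(-20, 41))
Mul(-645, Add(Function('z')(3), Mul(-1, 1))) = Mul(-645, Add(Rational(-20, 41), Mul(-1, 1))) = Mul(-645, Add(Rational(-20, 41), -1)) = Mul(-645, Rational(-61, 41)) = Rational(39345, 41)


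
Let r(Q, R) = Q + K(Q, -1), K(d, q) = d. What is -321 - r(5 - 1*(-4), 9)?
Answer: -339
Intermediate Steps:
r(Q, R) = 2*Q (r(Q, R) = Q + Q = 2*Q)
-321 - r(5 - 1*(-4), 9) = -321 - 2*(5 - 1*(-4)) = -321 - 2*(5 + 4) = -321 - 2*9 = -321 - 1*18 = -321 - 18 = -339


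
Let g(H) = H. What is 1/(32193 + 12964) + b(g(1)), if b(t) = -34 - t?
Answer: -1580494/45157 ≈ -35.000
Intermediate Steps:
1/(32193 + 12964) + b(g(1)) = 1/(32193 + 12964) + (-34 - 1*1) = 1/45157 + (-34 - 1) = 1/45157 - 35 = -1580494/45157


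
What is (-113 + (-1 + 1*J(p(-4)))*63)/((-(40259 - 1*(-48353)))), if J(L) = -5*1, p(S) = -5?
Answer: 491/88612 ≈ 0.0055410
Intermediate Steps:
J(L) = -5
(-113 + (-1 + 1*J(p(-4)))*63)/((-(40259 - 1*(-48353)))) = (-113 + (-1 + 1*(-5))*63)/((-(40259 - 1*(-48353)))) = (-113 + (-1 - 5)*63)/((-(40259 + 48353))) = (-113 - 6*63)/((-1*88612)) = (-113 - 378)/(-88612) = -491*(-1/88612) = 491/88612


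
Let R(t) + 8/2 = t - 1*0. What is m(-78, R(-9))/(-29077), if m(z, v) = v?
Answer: 13/29077 ≈ 0.00044709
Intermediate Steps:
R(t) = -4 + t (R(t) = -4 + (t - 1*0) = -4 + (t + 0) = -4 + t)
m(-78, R(-9))/(-29077) = (-4 - 9)/(-29077) = -13*(-1/29077) = 13/29077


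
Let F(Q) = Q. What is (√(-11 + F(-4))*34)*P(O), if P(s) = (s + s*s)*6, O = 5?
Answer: 6120*I*√15 ≈ 23703.0*I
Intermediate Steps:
P(s) = 6*s + 6*s² (P(s) = (s + s²)*6 = 6*s + 6*s²)
(√(-11 + F(-4))*34)*P(O) = (√(-11 - 4)*34)*(6*5*(1 + 5)) = (√(-15)*34)*(6*5*6) = ((I*√15)*34)*180 = (34*I*√15)*180 = 6120*I*√15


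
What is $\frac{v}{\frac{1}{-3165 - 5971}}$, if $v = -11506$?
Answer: $105118816$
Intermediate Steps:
$\frac{v}{\frac{1}{-3165 - 5971}} = - \frac{11506}{\frac{1}{-3165 - 5971}} = - \frac{11506}{\frac{1}{-9136}} = - \frac{11506}{- \frac{1}{9136}} = \left(-11506\right) \left(-9136\right) = 105118816$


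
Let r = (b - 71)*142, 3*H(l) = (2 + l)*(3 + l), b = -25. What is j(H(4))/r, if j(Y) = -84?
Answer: 7/1136 ≈ 0.0061620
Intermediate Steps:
H(l) = (2 + l)*(3 + l)/3 (H(l) = ((2 + l)*(3 + l))/3 = (2 + l)*(3 + l)/3)
r = -13632 (r = (-25 - 71)*142 = -96*142 = -13632)
j(H(4))/r = -84/(-13632) = -84*(-1/13632) = 7/1136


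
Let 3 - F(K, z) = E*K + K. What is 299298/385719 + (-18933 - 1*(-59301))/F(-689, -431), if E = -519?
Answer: 30416150770/45887575127 ≈ 0.66284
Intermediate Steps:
F(K, z) = 3 + 518*K (F(K, z) = 3 - (-519*K + K) = 3 - (-518)*K = 3 + 518*K)
299298/385719 + (-18933 - 1*(-59301))/F(-689, -431) = 299298/385719 + (-18933 - 1*(-59301))/(3 + 518*(-689)) = 299298*(1/385719) + (-18933 + 59301)/(3 - 356902) = 99766/128573 + 40368/(-356899) = 99766/128573 + 40368*(-1/356899) = 99766/128573 - 40368/356899 = 30416150770/45887575127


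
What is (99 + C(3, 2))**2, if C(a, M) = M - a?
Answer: 9604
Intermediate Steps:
(99 + C(3, 2))**2 = (99 + (2 - 1*3))**2 = (99 + (2 - 3))**2 = (99 - 1)**2 = 98**2 = 9604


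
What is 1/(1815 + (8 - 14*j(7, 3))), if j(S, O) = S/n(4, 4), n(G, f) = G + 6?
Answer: 5/9066 ≈ 0.00055151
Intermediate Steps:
n(G, f) = 6 + G
j(S, O) = S/10 (j(S, O) = S/(6 + 4) = S/10)
1/(1815 + (8 - 14*j(7, 3))) = 1/(1815 + (8 - 7*7/5)) = 1/(1815 + (8 - 14*7/10)) = 1/(1815 + (8 - 49/5)) = 1/(1815 - 9/5) = 1/(9066/5) = 5/9066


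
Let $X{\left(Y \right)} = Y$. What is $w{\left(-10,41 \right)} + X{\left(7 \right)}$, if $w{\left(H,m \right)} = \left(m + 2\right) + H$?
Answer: $40$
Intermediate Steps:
$w{\left(H,m \right)} = 2 + H + m$ ($w{\left(H,m \right)} = \left(2 + m\right) + H = 2 + H + m$)
$w{\left(-10,41 \right)} + X{\left(7 \right)} = \left(2 - 10 + 41\right) + 7 = 33 + 7 = 40$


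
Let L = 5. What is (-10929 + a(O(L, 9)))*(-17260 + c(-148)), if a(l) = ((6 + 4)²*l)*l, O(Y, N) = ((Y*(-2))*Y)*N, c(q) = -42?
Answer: -350176406442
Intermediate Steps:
O(Y, N) = -2*N*Y² (O(Y, N) = ((-2*Y)*Y)*N = (-2*Y²)*N = -2*N*Y²)
a(l) = 100*l² (a(l) = (10²*l)*l = (100*l)*l = 100*l²)
(-10929 + a(O(L, 9)))*(-17260 + c(-148)) = (-10929 + 100*(-2*9*5²)²)*(-17260 - 42) = (-10929 + 100*(-2*9*25)²)*(-17302) = (-10929 + 100*(-450)²)*(-17302) = (-10929 + 100*202500)*(-17302) = (-10929 + 20250000)*(-17302) = 20239071*(-17302) = -350176406442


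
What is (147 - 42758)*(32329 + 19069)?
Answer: -2190120178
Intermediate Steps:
(147 - 42758)*(32329 + 19069) = -42611*51398 = -2190120178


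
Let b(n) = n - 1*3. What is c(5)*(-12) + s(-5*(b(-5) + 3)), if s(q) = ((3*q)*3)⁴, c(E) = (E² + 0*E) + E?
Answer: 2562890265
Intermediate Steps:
b(n) = -3 + n (b(n) = n - 3 = -3 + n)
c(E) = E + E² (c(E) = (E² + 0) + E = E² + E = E + E²)
s(q) = 6561*q⁴ (s(q) = (9*q)⁴ = 6561*q⁴)
c(5)*(-12) + s(-5*(b(-5) + 3)) = (5*(1 + 5))*(-12) + 6561*(-5*((-3 - 5) + 3))⁴ = (5*6)*(-12) + 6561*(-5*(-8 + 3))⁴ = 30*(-12) + 6561*(-5*(-5))⁴ = -360 + 6561*25⁴ = -360 + 6561*390625 = -360 + 2562890625 = 2562890265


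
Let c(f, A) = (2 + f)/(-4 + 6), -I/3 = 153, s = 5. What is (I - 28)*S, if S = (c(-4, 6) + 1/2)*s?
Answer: 2435/2 ≈ 1217.5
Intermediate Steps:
I = -459 (I = -3*153 = -459)
c(f, A) = 1 + f/2 (c(f, A) = (2 + f)/2 = (2 + f)*(½) = 1 + f/2)
S = -5/2 (S = ((1 + (½)*(-4)) + 1/2)*5 = ((1 - 2) + ½)*5 = (-1 + ½)*5 = -½*5 = -5/2 ≈ -2.5000)
(I - 28)*S = (-459 - 28)*(-5/2) = -487*(-5/2) = 2435/2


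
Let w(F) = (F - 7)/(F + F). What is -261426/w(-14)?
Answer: -348568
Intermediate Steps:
w(F) = (-7 + F)/(2*F) (w(F) = (-7 + F)/((2*F)) = (-7 + F)*(1/(2*F)) = (-7 + F)/(2*F))
-261426/w(-14) = -261426/((1/2)*(-7 - 14)/(-14)) = -261426/((1/2)*(-1/14)*(-21)) = -261426/3/4 = -261426*4/3 = -1398*748/3 = -348568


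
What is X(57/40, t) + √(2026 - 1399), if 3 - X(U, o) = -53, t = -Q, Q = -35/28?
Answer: 56 + √627 ≈ 81.040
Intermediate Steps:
Q = -5/4 (Q = -35*1/28 = -5/4 ≈ -1.2500)
t = 5/4 (t = -1*(-5/4) = 5/4 ≈ 1.2500)
X(U, o) = 56 (X(U, o) = 3 - 1*(-53) = 3 + 53 = 56)
X(57/40, t) + √(2026 - 1399) = 56 + √(2026 - 1399) = 56 + √627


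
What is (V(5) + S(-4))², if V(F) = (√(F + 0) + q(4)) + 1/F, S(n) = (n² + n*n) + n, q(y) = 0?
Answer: 20006/25 + 282*√5/5 ≈ 926.35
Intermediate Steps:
S(n) = n + 2*n² (S(n) = (n² + n²) + n = 2*n² + n = n + 2*n²)
V(F) = √F + 1/F (V(F) = (√(F + 0) + 0) + 1/F = (√F + 0) + 1/F = √F + 1/F)
(V(5) + S(-4))² = ((1 + 5^(3/2))/5 - 4*(1 + 2*(-4)))² = ((1 + 5*√5)/5 - 4*(1 - 8))² = ((⅕ + √5) - 4*(-7))² = ((⅕ + √5) + 28)² = (141/5 + √5)²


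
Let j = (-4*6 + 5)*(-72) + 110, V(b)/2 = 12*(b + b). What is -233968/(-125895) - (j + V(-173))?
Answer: 122799034/17985 ≈ 6827.9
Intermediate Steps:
V(b) = 48*b (V(b) = 2*(12*(b + b)) = 2*(12*(2*b)) = 2*(24*b) = 48*b)
j = 1478 (j = (-24 + 5)*(-72) + 110 = -19*(-72) + 110 = 1368 + 110 = 1478)
-233968/(-125895) - (j + V(-173)) = -233968/(-125895) - (1478 + 48*(-173)) = -233968*(-1/125895) - (1478 - 8304) = 33424/17985 - 1*(-6826) = 33424/17985 + 6826 = 122799034/17985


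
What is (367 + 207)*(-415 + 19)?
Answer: -227304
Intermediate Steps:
(367 + 207)*(-415 + 19) = 574*(-396) = -227304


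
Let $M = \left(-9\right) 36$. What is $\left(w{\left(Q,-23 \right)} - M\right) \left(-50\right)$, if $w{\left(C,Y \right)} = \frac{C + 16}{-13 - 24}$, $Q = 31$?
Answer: $- \frac{597050}{37} \approx -16136.0$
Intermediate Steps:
$M = -324$
$w{\left(C,Y \right)} = - \frac{16}{37} - \frac{C}{37}$ ($w{\left(C,Y \right)} = \frac{16 + C}{-37} = \left(16 + C\right) \left(- \frac{1}{37}\right) = - \frac{16}{37} - \frac{C}{37}$)
$\left(w{\left(Q,-23 \right)} - M\right) \left(-50\right) = \left(\left(- \frac{16}{37} - \frac{31}{37}\right) - -324\right) \left(-50\right) = \left(\left(- \frac{16}{37} - \frac{31}{37}\right) + 324\right) \left(-50\right) = \left(- \frac{47}{37} + 324\right) \left(-50\right) = \frac{11941}{37} \left(-50\right) = - \frac{597050}{37}$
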